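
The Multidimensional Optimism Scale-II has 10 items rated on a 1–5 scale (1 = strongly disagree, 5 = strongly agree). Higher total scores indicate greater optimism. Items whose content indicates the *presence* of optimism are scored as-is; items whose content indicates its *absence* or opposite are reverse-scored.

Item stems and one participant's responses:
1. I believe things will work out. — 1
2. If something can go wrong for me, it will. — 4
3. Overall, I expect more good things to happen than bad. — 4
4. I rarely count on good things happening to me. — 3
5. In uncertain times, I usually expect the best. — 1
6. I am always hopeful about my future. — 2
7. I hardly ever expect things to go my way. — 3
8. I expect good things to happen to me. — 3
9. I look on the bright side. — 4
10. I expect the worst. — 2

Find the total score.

27

Items 2, 4, 7, 10 describe the absence/opposite of optimism → reverse-score.
reversed = (1+5) − raw = 6 − raw.
  item 1: 1
  item 2: 6 − 4 = 2
  item 3: 4
  item 4: 6 − 3 = 3
  item 5: 1
  item 6: 2
  item 7: 6 − 3 = 3
  item 8: 3
  item 9: 4
  item 10: 6 − 2 = 4
Total = 1 + 2 + 4 + 3 + 1 + 2 + 3 + 3 + 4 + 4 = 27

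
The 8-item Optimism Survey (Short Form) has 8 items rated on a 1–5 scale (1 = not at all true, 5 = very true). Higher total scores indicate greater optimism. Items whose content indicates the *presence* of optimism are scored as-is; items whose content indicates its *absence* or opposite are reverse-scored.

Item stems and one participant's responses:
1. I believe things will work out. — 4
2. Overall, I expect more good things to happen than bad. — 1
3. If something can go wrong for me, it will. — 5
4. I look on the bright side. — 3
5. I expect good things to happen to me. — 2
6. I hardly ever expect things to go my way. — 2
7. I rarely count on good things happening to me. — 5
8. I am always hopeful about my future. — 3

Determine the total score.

19

Items 3, 6, 7 describe the absence/opposite of optimism → reverse-score.
reversed = (1+5) − raw = 6 − raw.
  item 1: 4
  item 2: 1
  item 3: 6 − 5 = 1
  item 4: 3
  item 5: 2
  item 6: 6 − 2 = 4
  item 7: 6 − 5 = 1
  item 8: 3
Total = 4 + 1 + 1 + 3 + 2 + 4 + 1 + 3 = 19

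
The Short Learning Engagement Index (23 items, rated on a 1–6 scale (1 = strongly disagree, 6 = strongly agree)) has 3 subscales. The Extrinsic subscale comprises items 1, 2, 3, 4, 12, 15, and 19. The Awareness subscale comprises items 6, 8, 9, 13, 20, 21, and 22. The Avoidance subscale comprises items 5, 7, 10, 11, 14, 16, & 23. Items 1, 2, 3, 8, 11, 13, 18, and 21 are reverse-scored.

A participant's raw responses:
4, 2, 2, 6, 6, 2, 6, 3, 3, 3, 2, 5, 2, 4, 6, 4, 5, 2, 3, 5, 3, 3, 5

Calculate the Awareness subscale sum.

26

Awareness items: 6, 8, 9, 13, 20, 21, 22.
Of these, items 8, 13, & 21 are reverse-scored; reversed = (1+6) − raw = 7 − raw.
  item 6: 2
  item 8: 7 − 3 = 4
  item 9: 3
  item 13: 7 − 2 = 5
  item 20: 5
  item 21: 7 − 3 = 4
  item 22: 3
Sum = 2 + 4 + 3 + 5 + 5 + 4 + 3 = 26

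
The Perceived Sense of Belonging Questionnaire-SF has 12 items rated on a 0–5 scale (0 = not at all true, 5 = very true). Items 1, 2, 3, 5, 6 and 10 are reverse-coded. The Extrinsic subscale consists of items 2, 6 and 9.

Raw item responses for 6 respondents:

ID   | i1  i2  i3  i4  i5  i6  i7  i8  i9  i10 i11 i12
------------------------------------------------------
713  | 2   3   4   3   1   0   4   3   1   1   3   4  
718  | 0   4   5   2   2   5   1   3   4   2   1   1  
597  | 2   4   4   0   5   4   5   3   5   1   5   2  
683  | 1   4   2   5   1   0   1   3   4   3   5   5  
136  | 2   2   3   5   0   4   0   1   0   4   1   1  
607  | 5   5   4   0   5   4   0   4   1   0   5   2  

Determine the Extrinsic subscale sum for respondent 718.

5

Respondent 718 raw: 0, 4, 5, 2, 2, 5, 1, 3, 4, 2, 1, 1.
Extrinsic items: 2, 6, 9.
Reverse-coded (on a 0–5 scale, reversed = 5 − raw):
  item 2: 5 − 4 = 1
  item 6: 5 − 5 = 0
  item 9: 4
Sum = 1 + 0 + 4 = 5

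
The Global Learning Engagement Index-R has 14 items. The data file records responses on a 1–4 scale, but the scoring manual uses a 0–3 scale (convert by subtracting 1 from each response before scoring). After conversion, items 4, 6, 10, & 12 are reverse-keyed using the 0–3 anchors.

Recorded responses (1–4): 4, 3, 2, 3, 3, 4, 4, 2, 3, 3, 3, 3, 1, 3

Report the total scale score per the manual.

21

Convert to 0–3: 3, 2, 1, 2, 2, 3, 3, 1, 2, 2, 2, 2, 0, 2
Reverse-coded (reverse-coded value = 3 − response):
  item 4: 3 − 2 = 1
  item 6: 3 − 3 = 0
  item 10: 3 − 2 = 1
  item 12: 3 − 2 = 1
Scored: 3, 2, 1, 1, 2, 0, 3, 1, 2, 1, 2, 1, 0, 2
Total = 21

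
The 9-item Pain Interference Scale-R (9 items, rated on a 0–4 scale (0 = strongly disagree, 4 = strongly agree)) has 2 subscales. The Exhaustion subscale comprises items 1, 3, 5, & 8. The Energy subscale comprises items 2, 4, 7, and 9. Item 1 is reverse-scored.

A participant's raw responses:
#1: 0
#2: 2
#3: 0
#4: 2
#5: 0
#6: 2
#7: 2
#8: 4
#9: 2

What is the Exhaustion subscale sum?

Exhaustion items: 1, 3, 5, 8.
Of these, item 1 is reverse-scored; on a 0–4 scale, reversed = 4 − raw.
  item 1: 4 − 0 = 4
  item 3: 0
  item 5: 0
  item 8: 4
Sum = 4 + 0 + 0 + 4 = 8

8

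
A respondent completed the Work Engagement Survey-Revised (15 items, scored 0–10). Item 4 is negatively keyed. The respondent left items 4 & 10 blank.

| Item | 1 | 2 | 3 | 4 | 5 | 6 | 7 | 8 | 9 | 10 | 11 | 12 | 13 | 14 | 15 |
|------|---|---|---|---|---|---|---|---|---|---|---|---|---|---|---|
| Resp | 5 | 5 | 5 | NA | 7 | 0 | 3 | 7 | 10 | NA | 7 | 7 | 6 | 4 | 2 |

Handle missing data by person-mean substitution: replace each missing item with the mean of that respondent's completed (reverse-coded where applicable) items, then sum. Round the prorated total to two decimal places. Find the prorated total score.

Reverse-coded (on a 0–10 scale, reversed = 10 − raw):
Completed scored items (13 of 15): 5, 5, 5, 7, 0, 3, 7, 10, 7, 7, 6, 4, 2; sum = 68.
Person mean = 68 / 13 ≈ 5.2308
Prorated total = (68 / 13) × 15 = 78.46 (to 2 dp)

78.46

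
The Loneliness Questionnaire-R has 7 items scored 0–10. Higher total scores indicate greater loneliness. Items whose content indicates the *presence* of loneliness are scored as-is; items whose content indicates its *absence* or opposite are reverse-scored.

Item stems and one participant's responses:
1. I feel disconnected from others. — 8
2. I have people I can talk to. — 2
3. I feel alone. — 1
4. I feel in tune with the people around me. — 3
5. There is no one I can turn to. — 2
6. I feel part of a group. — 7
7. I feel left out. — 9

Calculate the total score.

38

Items 2, 4, 6 describe the absence/opposite of loneliness → reverse-score.
reversed = (0+10) − raw = 10 − raw.
  item 1: 8
  item 2: 10 − 2 = 8
  item 3: 1
  item 4: 10 − 3 = 7
  item 5: 2
  item 6: 10 − 7 = 3
  item 7: 9
Total = 8 + 8 + 1 + 7 + 2 + 3 + 9 = 38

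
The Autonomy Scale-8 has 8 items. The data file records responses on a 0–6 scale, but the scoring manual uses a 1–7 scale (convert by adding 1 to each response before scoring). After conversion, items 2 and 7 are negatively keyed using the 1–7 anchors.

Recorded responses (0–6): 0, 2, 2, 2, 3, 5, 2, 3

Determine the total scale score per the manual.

Convert to 1–7: 1, 3, 3, 3, 4, 6, 3, 4
Reverse-coded (reversed = (1+7) − raw = 8 − raw):
  item 2: 8 − 3 = 5
  item 7: 8 − 3 = 5
Scored: 1, 5, 3, 3, 4, 6, 5, 4
Total = 31

31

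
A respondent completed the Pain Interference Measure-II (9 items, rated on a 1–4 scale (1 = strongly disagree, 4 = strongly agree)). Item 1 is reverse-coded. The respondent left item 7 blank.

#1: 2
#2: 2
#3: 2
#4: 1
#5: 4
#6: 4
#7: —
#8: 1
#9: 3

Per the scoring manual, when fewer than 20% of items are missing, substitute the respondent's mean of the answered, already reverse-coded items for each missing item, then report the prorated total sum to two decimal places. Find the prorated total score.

Reverse-coded (on a 1–4 scale, reversed = 5 − raw):
  item 1: 5 − 2 = 3
Completed scored items (8 of 9): 3, 2, 2, 1, 4, 4, 1, 3; sum = 20.
Person mean = 20 / 8 ≈ 2.5000
Prorated total = (20 / 8) × 9 = 22.50 (to 2 dp)

22.50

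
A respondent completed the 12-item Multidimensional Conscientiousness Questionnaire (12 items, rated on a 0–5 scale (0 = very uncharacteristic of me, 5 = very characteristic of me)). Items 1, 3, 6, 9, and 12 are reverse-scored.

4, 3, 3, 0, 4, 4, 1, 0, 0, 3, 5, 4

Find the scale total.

26

Reverse-scored items use 5 − raw:
  item 1: 5 − 4 = 1
  item 3: 5 − 3 = 2
  item 6: 5 − 4 = 1
  item 9: 5 − 0 = 5
  item 12: 5 − 4 = 1
After reverse-coding: 1, 3, 2, 0, 4, 1, 1, 0, 5, 3, 5, 1
Total = 1 + 3 + 2 + 0 + 4 + 1 + 1 + 0 + 5 + 3 + 5 + 1 = 26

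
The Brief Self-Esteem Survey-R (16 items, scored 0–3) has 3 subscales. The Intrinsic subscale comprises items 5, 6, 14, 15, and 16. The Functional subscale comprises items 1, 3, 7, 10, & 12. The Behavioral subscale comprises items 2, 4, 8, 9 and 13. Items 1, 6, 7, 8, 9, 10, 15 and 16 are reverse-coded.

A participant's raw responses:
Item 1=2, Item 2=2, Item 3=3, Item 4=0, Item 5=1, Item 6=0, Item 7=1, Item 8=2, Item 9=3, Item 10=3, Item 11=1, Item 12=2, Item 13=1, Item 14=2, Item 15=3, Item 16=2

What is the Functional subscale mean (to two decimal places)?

1.60

Functional items: 1, 3, 7, 10, 12.
Of these, items 1, 7, & 10 are reverse-coded; on a 0–3 scale, reversed = 3 − raw.
  item 1: 3 − 2 = 1
  item 3: 3
  item 7: 3 − 1 = 2
  item 10: 3 − 3 = 0
  item 12: 2
Sum = 1 + 3 + 2 + 0 + 2 = 8
Mean = 8 / 5 = 1.60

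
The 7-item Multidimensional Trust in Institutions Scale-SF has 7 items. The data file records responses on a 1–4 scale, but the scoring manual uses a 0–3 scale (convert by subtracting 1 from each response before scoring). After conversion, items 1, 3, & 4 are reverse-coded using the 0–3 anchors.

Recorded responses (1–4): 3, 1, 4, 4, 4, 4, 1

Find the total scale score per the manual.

Convert to 0–3: 2, 0, 3, 3, 3, 3, 0
Reverse-coded (reverse-coded value = 3 − response):
  item 1: 3 − 2 = 1
  item 3: 3 − 3 = 0
  item 4: 3 − 3 = 0
Scored: 1, 0, 0, 0, 3, 3, 0
Total = 7

7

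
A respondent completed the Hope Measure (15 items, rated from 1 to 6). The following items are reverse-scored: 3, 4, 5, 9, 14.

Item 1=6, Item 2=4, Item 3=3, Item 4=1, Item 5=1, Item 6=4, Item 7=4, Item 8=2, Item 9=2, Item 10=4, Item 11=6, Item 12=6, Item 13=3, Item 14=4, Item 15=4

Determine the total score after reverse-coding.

Raw sum = 54. Reverse-scored items: 3, 4, 5, 9, 14; their raw sum = 11.
Each reversal replaces raw with 7 − raw, changing the total by 7 − 2·raw per item.
Total = 54 + 5·7 − 2·11 = 54 + 35 − 22 = 67

67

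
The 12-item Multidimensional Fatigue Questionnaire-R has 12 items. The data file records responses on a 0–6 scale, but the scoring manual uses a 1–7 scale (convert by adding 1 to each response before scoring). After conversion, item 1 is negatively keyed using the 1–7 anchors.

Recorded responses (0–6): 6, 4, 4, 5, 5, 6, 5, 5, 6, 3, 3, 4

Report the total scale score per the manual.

62

Convert to 1–7: 7, 5, 5, 6, 6, 7, 6, 6, 7, 4, 4, 5
Reverse-coded (reversed = (1+7) − raw = 8 − raw):
  item 1: 8 − 7 = 1
Scored: 1, 5, 5, 6, 6, 7, 6, 6, 7, 4, 4, 5
Total = 62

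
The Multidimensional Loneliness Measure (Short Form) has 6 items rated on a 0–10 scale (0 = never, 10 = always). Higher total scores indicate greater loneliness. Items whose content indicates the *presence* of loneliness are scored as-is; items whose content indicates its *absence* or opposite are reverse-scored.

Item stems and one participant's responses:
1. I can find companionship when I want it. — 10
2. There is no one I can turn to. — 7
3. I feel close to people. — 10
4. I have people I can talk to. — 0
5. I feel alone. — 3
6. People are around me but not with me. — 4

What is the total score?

Items 1, 3, 4 describe the absence/opposite of loneliness → reverse-score.
reversed = (0+10) − raw = 10 − raw.
  item 1: 10 − 10 = 0
  item 2: 7
  item 3: 10 − 10 = 0
  item 4: 10 − 0 = 10
  item 5: 3
  item 6: 4
Total = 0 + 7 + 0 + 10 + 3 + 4 = 24

24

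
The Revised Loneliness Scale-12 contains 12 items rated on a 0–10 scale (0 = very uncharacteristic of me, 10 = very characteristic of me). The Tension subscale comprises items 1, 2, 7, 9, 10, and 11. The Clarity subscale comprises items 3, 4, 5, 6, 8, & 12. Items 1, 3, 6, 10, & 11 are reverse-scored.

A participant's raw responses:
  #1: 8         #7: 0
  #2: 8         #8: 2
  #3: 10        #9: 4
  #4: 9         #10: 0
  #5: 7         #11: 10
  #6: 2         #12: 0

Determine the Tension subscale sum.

Tension items: 1, 2, 7, 9, 10, 11.
Of these, items 1, 10 and 11 are reverse-scored; reverse-coded value = 10 − response.
  item 1: 10 − 8 = 2
  item 2: 8
  item 7: 0
  item 9: 4
  item 10: 10 − 0 = 10
  item 11: 10 − 10 = 0
Sum = 2 + 8 + 0 + 4 + 10 + 0 = 24

24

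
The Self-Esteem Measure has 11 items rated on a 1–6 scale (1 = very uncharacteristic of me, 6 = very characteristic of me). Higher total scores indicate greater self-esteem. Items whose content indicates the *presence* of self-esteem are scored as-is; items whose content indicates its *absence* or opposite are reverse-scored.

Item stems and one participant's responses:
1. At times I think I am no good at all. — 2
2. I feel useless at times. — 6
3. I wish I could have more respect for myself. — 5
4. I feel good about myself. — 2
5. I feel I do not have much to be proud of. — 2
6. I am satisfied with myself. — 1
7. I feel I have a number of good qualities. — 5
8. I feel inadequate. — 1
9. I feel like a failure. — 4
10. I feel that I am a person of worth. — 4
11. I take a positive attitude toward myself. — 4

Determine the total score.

Items 1, 2, 3, 5, 8, 9 describe the absence/opposite of self-esteem → reverse-score.
on a 1–6 scale, reversed = 7 − raw.
  item 1: 7 − 2 = 5
  item 2: 7 − 6 = 1
  item 3: 7 − 5 = 2
  item 4: 2
  item 5: 7 − 2 = 5
  item 6: 1
  item 7: 5
  item 8: 7 − 1 = 6
  item 9: 7 − 4 = 3
  item 10: 4
  item 11: 4
Total = 5 + 1 + 2 + 2 + 5 + 1 + 5 + 6 + 3 + 4 + 4 = 38

38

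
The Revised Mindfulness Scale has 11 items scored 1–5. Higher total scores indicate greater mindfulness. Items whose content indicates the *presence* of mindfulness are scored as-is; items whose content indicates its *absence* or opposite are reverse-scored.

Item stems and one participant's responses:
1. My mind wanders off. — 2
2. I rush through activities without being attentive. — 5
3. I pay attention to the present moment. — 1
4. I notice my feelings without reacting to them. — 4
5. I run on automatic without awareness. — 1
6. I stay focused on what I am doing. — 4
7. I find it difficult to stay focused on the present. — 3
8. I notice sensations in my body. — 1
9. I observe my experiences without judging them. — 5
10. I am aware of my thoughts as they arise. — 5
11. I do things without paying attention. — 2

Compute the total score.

Items 1, 2, 5, 7, 11 describe the absence/opposite of mindfulness → reverse-score.
reverse-coded value = 6 − response.
  item 1: 6 − 2 = 4
  item 2: 6 − 5 = 1
  item 3: 1
  item 4: 4
  item 5: 6 − 1 = 5
  item 6: 4
  item 7: 6 − 3 = 3
  item 8: 1
  item 9: 5
  item 10: 5
  item 11: 6 − 2 = 4
Total = 4 + 1 + 1 + 4 + 5 + 4 + 3 + 1 + 5 + 5 + 4 = 37

37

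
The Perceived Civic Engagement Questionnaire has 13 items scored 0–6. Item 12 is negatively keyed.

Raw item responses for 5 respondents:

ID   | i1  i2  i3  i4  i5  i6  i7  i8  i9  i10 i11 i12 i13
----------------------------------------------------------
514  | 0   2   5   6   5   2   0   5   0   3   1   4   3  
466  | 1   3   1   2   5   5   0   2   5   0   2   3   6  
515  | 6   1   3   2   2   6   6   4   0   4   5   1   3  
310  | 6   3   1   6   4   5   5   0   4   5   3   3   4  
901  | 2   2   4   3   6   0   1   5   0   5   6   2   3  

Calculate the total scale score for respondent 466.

35

Respondent 466 raw: 1, 3, 1, 2, 5, 5, 0, 2, 5, 0, 2, 3, 6.
Reverse-coded (reverse-coded value = 6 − response):
  item 1: 1
  item 2: 3
  item 3: 1
  item 4: 2
  item 5: 5
  item 6: 5
  item 7: 0
  item 8: 2
  item 9: 5
  item 10: 0
  item 11: 2
  item 12: 6 − 3 = 3
  item 13: 6
Sum = 1 + 3 + 1 + 2 + 5 + 5 + 0 + 2 + 5 + 0 + 2 + 3 + 6 = 35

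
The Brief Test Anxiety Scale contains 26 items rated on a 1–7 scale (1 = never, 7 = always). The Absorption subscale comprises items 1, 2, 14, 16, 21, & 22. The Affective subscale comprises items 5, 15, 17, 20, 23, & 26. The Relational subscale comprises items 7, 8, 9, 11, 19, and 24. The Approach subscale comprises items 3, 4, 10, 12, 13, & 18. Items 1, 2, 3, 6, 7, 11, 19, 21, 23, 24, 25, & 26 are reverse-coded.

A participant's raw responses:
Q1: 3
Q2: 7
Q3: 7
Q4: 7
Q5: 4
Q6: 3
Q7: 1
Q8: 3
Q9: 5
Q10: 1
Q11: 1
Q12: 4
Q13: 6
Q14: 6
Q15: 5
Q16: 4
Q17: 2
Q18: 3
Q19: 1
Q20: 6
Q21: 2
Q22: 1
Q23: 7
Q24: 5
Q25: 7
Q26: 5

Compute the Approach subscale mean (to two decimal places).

Approach items: 3, 4, 10, 12, 13, 18.
Of these, item 3 is reverse-coded; reverse-coded value = 8 − response.
  item 3: 8 − 7 = 1
  item 4: 7
  item 10: 1
  item 12: 4
  item 13: 6
  item 18: 3
Sum = 1 + 7 + 1 + 4 + 6 + 3 = 22
Mean = 22 / 6 = 3.67

3.67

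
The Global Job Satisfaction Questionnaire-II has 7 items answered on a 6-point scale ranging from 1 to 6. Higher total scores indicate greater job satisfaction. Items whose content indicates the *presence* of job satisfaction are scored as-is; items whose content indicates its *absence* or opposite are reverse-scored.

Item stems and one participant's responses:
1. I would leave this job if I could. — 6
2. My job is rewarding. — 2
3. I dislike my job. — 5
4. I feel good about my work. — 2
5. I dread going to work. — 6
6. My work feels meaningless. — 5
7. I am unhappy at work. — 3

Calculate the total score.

Items 1, 3, 5, 6, 7 describe the absence/opposite of job satisfaction → reverse-score.
reversed = (1+6) − raw = 7 − raw.
  item 1: 7 − 6 = 1
  item 2: 2
  item 3: 7 − 5 = 2
  item 4: 2
  item 5: 7 − 6 = 1
  item 6: 7 − 5 = 2
  item 7: 7 − 3 = 4
Total = 1 + 2 + 2 + 2 + 1 + 2 + 4 = 14

14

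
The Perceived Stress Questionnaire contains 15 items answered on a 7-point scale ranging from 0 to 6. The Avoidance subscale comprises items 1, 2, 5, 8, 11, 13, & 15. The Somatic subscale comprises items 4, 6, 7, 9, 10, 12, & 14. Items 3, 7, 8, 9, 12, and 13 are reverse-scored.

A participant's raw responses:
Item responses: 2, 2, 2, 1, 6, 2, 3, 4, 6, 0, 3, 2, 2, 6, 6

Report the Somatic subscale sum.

16

Somatic items: 4, 6, 7, 9, 10, 12, 14.
Of these, items 7, 9, & 12 are reverse-scored; reverse-coded value = 6 − response.
  item 4: 1
  item 6: 2
  item 7: 6 − 3 = 3
  item 9: 6 − 6 = 0
  item 10: 0
  item 12: 6 − 2 = 4
  item 14: 6
Sum = 1 + 2 + 3 + 0 + 0 + 4 + 6 = 16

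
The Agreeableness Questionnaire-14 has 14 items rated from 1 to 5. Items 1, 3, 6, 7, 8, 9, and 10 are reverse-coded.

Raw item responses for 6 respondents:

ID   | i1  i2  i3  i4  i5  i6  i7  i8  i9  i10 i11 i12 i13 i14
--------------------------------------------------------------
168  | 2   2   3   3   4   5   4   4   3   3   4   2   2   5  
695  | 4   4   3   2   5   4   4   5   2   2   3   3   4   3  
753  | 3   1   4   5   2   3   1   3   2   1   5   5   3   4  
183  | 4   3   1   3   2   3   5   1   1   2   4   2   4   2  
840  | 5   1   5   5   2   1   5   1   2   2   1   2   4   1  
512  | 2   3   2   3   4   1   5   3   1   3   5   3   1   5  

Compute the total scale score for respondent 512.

49

Respondent 512 raw: 2, 3, 2, 3, 4, 1, 5, 3, 1, 3, 5, 3, 1, 5.
Reverse-coded (reverse-coded value = 6 − response):
  item 1: 6 − 2 = 4
  item 2: 3
  item 3: 6 − 2 = 4
  item 4: 3
  item 5: 4
  item 6: 6 − 1 = 5
  item 7: 6 − 5 = 1
  item 8: 6 − 3 = 3
  item 9: 6 − 1 = 5
  item 10: 6 − 3 = 3
  item 11: 5
  item 12: 3
  item 13: 1
  item 14: 5
Sum = 4 + 3 + 4 + 3 + 4 + 5 + 1 + 3 + 5 + 3 + 5 + 3 + 1 + 5 = 49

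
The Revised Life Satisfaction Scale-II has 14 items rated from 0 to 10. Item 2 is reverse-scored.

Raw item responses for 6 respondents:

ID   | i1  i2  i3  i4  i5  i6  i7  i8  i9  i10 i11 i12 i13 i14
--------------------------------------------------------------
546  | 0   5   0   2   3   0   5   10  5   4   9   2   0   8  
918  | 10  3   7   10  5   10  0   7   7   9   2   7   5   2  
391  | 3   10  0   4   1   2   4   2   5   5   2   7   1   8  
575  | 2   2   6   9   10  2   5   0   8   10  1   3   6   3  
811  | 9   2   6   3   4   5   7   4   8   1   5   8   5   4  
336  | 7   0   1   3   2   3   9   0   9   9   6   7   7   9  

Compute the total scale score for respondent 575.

Respondent 575 raw: 2, 2, 6, 9, 10, 2, 5, 0, 8, 10, 1, 3, 6, 3.
Reverse-coded (reversed = (0+10) − raw = 10 − raw):
  item 1: 2
  item 2: 10 − 2 = 8
  item 3: 6
  item 4: 9
  item 5: 10
  item 6: 2
  item 7: 5
  item 8: 0
  item 9: 8
  item 10: 10
  item 11: 1
  item 12: 3
  item 13: 6
  item 14: 3
Sum = 2 + 8 + 6 + 9 + 10 + 2 + 5 + 0 + 8 + 10 + 1 + 3 + 6 + 3 = 73

73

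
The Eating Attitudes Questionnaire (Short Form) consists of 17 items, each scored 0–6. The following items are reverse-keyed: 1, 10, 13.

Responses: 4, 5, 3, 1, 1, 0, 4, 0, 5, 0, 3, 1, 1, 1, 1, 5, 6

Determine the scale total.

49

Apply reverse scoring (on a 0–6 scale, reversed = 6 − raw):
  item 1: 6 − 4 = 2
  item 10: 6 − 0 = 6
  item 13: 6 − 1 = 5
Scored responses: 2, 5, 3, 1, 1, 0, 4, 0, 5, 6, 3, 1, 5, 1, 1, 5, 6
Total = 2 + 5 + 3 + 1 + 1 + 0 + 4 + 0 + 5 + 6 + 3 + 1 + 5 + 1 + 1 + 5 + 6 = 49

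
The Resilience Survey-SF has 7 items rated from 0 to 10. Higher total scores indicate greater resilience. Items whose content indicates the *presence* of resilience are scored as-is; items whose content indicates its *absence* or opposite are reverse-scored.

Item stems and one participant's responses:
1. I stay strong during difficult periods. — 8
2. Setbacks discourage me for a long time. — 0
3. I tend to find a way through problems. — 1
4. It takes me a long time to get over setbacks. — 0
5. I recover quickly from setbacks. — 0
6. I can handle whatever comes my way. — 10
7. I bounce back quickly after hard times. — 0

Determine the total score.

39

Items 2, 4 describe the absence/opposite of resilience → reverse-score.
reversed = (0+10) − raw = 10 − raw.
  item 1: 8
  item 2: 10 − 0 = 10
  item 3: 1
  item 4: 10 − 0 = 10
  item 5: 0
  item 6: 10
  item 7: 0
Total = 8 + 10 + 1 + 10 + 0 + 10 + 0 = 39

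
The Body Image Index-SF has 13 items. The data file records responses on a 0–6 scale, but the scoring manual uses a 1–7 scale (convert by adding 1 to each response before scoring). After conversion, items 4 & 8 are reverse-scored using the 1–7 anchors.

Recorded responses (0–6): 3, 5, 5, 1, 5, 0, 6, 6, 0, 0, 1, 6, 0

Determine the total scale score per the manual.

Convert to 1–7: 4, 6, 6, 2, 6, 1, 7, 7, 1, 1, 2, 7, 1
Reverse-coded (reversed = (1+7) − raw = 8 − raw):
  item 4: 8 − 2 = 6
  item 8: 8 − 7 = 1
Scored: 4, 6, 6, 6, 6, 1, 7, 1, 1, 1, 2, 7, 1
Total = 49

49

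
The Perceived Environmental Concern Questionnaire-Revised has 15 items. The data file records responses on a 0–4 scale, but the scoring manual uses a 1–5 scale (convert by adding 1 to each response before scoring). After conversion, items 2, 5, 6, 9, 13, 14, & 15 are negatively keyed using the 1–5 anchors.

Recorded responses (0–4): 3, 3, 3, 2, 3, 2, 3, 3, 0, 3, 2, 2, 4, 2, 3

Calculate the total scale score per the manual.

47

Convert to 1–5: 4, 4, 4, 3, 4, 3, 4, 4, 1, 4, 3, 3, 5, 3, 4
Reverse-coded (on a 1–5 scale, reversed = 6 − raw):
  item 2: 6 − 4 = 2
  item 5: 6 − 4 = 2
  item 6: 6 − 3 = 3
  item 9: 6 − 1 = 5
  item 13: 6 − 5 = 1
  item 14: 6 − 3 = 3
  item 15: 6 − 4 = 2
Scored: 4, 2, 4, 3, 2, 3, 4, 4, 5, 4, 3, 3, 1, 3, 2
Total = 47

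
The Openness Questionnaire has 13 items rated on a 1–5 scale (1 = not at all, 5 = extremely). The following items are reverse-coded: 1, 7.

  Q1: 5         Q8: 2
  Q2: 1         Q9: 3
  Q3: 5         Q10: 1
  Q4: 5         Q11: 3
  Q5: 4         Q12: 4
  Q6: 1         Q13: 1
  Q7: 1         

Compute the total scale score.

36

Raw sum = 36. Reverse-coded items: 1, 7; their raw sum = 6.
Each reversal replaces raw with 6 − raw, changing the total by 6 − 2·raw per item.
Total = 36 + 2·6 − 2·6 = 36 + 12 − 12 = 36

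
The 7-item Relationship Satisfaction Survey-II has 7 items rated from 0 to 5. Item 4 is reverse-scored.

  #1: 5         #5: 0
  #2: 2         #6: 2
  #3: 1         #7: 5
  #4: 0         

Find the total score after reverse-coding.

Raw sum = 15. Reverse-scored items: 4; their raw sum = 0.
Each reversal replaces raw with 5 − raw, changing the total by 5 − 2·raw per item.
Total = 15 + 1·5 − 2·0 = 15 + 5 − 0 = 20

20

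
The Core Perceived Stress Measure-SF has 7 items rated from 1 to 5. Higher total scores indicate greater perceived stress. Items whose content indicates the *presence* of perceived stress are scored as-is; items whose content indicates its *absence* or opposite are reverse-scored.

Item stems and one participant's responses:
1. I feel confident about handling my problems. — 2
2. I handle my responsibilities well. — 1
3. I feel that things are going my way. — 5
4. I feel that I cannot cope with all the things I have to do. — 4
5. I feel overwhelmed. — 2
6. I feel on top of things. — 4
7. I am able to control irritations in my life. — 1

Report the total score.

23

Items 1, 2, 3, 6, 7 describe the absence/opposite of perceived stress → reverse-score.
reverse-coded value = 6 − response.
  item 1: 6 − 2 = 4
  item 2: 6 − 1 = 5
  item 3: 6 − 5 = 1
  item 4: 4
  item 5: 2
  item 6: 6 − 4 = 2
  item 7: 6 − 1 = 5
Total = 4 + 5 + 1 + 4 + 2 + 2 + 5 = 23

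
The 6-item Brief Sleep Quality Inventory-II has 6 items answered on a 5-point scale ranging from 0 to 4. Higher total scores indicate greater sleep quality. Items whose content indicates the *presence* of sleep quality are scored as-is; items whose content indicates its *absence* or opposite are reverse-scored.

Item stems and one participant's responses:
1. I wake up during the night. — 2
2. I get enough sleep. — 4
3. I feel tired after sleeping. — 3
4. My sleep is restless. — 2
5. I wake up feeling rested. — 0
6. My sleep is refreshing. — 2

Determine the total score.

Items 1, 3, 4 describe the absence/opposite of sleep quality → reverse-score.
on a 0–4 scale, reversed = 4 − raw.
  item 1: 4 − 2 = 2
  item 2: 4
  item 3: 4 − 3 = 1
  item 4: 4 − 2 = 2
  item 5: 0
  item 6: 2
Total = 2 + 4 + 1 + 2 + 0 + 2 = 11

11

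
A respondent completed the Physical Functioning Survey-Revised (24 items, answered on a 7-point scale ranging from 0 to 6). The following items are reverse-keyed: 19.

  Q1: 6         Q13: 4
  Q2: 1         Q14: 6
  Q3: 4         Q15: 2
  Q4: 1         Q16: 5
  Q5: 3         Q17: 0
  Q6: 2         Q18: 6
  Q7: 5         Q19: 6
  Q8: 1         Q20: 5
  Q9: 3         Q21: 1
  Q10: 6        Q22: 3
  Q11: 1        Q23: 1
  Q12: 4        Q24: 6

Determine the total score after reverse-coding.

76

Reverse-coded items (reverse-coded value = 6 − response):
  item 19: 6 − 6 = 0
Scored responses: 6, 1, 4, 1, 3, 2, 5, 1, 3, 6, 1, 4, 4, 6, 2, 5, 0, 6, 0, 5, 1, 3, 1, 6
Total = 6 + 1 + 4 + 1 + 3 + 2 + 5 + 1 + 3 + 6 + 1 + 4 + 4 + 6 + 2 + 5 + 0 + 6 + 0 + 5 + 1 + 3 + 1 + 6 = 76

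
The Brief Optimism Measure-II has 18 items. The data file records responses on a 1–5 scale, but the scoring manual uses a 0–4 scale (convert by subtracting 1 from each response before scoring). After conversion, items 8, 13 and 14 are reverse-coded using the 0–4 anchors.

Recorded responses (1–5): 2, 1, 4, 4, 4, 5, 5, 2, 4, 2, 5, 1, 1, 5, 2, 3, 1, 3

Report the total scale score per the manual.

Convert to 0–4: 1, 0, 3, 3, 3, 4, 4, 1, 3, 1, 4, 0, 0, 4, 1, 2, 0, 2
Reverse-coded (reversed = (0+4) − raw = 4 − raw):
  item 8: 4 − 1 = 3
  item 13: 4 − 0 = 4
  item 14: 4 − 4 = 0
Scored: 1, 0, 3, 3, 3, 4, 4, 3, 3, 1, 4, 0, 4, 0, 1, 2, 0, 2
Total = 38

38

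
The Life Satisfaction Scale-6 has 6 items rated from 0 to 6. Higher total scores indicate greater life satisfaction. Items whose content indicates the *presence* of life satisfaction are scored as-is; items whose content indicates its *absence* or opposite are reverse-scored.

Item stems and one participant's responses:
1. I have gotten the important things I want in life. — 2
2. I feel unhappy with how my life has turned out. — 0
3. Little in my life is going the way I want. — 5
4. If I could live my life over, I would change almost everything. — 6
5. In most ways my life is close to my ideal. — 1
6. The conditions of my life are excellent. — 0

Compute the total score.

Items 2, 3, 4 describe the absence/opposite of life satisfaction → reverse-score.
reversed = (0+6) − raw = 6 − raw.
  item 1: 2
  item 2: 6 − 0 = 6
  item 3: 6 − 5 = 1
  item 4: 6 − 6 = 0
  item 5: 1
  item 6: 0
Total = 2 + 6 + 1 + 0 + 1 + 0 = 10

10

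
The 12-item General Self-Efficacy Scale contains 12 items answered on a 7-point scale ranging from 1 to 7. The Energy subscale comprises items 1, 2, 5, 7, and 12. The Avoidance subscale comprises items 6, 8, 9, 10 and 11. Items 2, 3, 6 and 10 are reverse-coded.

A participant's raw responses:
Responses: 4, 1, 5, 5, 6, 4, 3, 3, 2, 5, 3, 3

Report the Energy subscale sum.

23

Energy items: 1, 2, 5, 7, 12.
Of these, item 2 is reverse-coded; reversed = (1+7) − raw = 8 − raw.
  item 1: 4
  item 2: 8 − 1 = 7
  item 5: 6
  item 7: 3
  item 12: 3
Sum = 4 + 7 + 6 + 3 + 3 = 23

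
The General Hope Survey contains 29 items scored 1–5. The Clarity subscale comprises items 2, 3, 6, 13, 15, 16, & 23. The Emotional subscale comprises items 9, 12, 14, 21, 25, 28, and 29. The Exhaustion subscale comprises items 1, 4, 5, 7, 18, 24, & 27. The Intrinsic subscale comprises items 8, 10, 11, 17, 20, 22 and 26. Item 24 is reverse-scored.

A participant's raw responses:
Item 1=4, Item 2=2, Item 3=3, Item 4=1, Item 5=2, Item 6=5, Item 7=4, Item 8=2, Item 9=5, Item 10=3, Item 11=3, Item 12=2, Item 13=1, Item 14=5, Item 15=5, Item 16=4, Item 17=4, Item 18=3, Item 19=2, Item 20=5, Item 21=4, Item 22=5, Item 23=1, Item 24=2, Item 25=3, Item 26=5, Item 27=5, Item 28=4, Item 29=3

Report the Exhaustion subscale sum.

Exhaustion items: 1, 4, 5, 7, 18, 24, 27.
Of these, item 24 is reverse-scored; reverse-coded value = 6 − response.
  item 1: 4
  item 4: 1
  item 5: 2
  item 7: 4
  item 18: 3
  item 24: 6 − 2 = 4
  item 27: 5
Sum = 4 + 1 + 2 + 4 + 3 + 4 + 5 = 23

23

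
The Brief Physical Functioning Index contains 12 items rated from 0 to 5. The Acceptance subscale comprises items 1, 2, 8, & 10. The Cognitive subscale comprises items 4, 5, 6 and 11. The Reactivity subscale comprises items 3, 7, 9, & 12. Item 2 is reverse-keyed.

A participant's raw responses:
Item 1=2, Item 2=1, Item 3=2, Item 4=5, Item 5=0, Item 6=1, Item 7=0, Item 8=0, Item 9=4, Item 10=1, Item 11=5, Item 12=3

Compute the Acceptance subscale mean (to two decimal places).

1.75

Acceptance items: 1, 2, 8, 10.
Of these, item 2 is reverse-keyed; reversed = (0+5) − raw = 5 − raw.
  item 1: 2
  item 2: 5 − 1 = 4
  item 8: 0
  item 10: 1
Sum = 2 + 4 + 0 + 1 = 7
Mean = 7 / 4 = 1.75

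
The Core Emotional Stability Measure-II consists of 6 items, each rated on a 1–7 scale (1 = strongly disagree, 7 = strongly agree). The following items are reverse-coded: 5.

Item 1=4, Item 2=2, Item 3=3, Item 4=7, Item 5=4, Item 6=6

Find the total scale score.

Reverse-coded items use 8 − raw:
  item 5: 8 − 4 = 4
Scored items: 4, 2, 3, 7, 4, 6
Total = 4 + 2 + 3 + 7 + 4 + 6 = 26

26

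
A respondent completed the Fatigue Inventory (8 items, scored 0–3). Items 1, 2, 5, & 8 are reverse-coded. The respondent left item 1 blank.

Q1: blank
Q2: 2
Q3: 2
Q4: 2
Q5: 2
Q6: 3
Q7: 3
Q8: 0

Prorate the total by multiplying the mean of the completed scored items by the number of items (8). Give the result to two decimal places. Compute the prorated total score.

17.14

Reverse-coded (reversed = (0+3) − raw = 3 − raw):
  item 2: 3 − 2 = 1
  item 5: 3 − 2 = 1
  item 8: 3 − 0 = 3
Completed scored items (7 of 8): 1, 2, 2, 1, 3, 3, 3; sum = 15.
Person mean = 15 / 7 ≈ 2.1429
Prorated total = (15 / 7) × 8 = 17.14 (to 2 dp)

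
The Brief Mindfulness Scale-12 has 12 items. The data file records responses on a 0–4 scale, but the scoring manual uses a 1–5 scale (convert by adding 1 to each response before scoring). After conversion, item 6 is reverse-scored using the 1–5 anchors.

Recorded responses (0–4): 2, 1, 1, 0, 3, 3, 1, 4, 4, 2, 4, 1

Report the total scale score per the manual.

36

Convert to 1–5: 3, 2, 2, 1, 4, 4, 2, 5, 5, 3, 5, 2
Reverse-coded (on a 1–5 scale, reversed = 6 − raw):
  item 6: 6 − 4 = 2
Scored: 3, 2, 2, 1, 4, 2, 2, 5, 5, 3, 5, 2
Total = 36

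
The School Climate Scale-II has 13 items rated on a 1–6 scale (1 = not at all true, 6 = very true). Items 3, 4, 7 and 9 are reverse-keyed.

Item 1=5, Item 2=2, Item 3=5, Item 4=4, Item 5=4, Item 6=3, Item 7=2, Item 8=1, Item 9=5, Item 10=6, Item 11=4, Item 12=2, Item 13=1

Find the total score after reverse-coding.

Reversing items 3, 4, 7 and 9 with 7 − raw:
Total = 5 + 2 + (7−5) + (7−4) + 4 + 3 + (7−2) + 1 + (7−5) + 6 + 4 + 2 + 1
      = 5 + 2 + 2 + 3 + 4 + 3 + 5 + 1 + 2 + 6 + 4 + 2 + 1 = 40

40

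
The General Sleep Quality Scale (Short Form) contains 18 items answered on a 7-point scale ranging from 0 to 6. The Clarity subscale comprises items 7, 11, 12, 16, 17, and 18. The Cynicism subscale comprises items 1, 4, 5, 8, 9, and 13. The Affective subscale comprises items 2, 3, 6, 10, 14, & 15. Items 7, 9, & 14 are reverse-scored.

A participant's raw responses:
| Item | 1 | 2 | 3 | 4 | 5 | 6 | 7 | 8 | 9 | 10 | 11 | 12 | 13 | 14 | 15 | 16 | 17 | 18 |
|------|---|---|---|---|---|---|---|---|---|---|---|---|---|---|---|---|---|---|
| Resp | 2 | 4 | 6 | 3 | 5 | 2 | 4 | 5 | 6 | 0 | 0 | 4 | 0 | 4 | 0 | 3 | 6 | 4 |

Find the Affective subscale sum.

14

Affective items: 2, 3, 6, 10, 14, 15.
Of these, item 14 is reverse-scored; on a 0–6 scale, reversed = 6 − raw.
  item 2: 4
  item 3: 6
  item 6: 2
  item 10: 0
  item 14: 6 − 4 = 2
  item 15: 0
Sum = 4 + 6 + 2 + 0 + 2 + 0 = 14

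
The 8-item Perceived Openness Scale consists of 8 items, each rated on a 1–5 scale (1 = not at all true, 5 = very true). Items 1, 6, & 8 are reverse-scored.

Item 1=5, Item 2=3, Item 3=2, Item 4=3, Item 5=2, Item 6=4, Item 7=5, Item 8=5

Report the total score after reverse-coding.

19

Reverse-scored items use 6 − raw:
  item 1: 6 − 5 = 1
  item 6: 6 − 4 = 2
  item 8: 6 − 5 = 1
Scored items: 1, 3, 2, 3, 2, 2, 5, 1
Total = 1 + 3 + 2 + 3 + 2 + 2 + 5 + 1 = 19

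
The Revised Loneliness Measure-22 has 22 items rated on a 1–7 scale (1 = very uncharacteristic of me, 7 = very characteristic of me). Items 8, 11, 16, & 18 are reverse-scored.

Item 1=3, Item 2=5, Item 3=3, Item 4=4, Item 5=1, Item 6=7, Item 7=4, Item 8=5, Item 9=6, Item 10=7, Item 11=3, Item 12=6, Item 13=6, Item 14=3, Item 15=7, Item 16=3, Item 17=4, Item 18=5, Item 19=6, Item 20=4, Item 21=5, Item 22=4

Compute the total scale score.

101

Raw sum = 101. Reverse-scored items: 8, 11, 16, 18; their raw sum = 16.
Each reversal replaces raw with 8 − raw, changing the total by 8 − 2·raw per item.
Total = 101 + 4·8 − 2·16 = 101 + 32 − 32 = 101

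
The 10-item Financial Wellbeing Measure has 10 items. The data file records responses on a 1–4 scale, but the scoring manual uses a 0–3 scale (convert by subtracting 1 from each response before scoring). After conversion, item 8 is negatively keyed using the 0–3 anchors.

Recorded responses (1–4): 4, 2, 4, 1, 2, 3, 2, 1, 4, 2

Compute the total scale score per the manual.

Convert to 0–3: 3, 1, 3, 0, 1, 2, 1, 0, 3, 1
Reverse-coded (reversed = (0+3) − raw = 3 − raw):
  item 8: 3 − 0 = 3
Scored: 3, 1, 3, 0, 1, 2, 1, 3, 3, 1
Total = 18

18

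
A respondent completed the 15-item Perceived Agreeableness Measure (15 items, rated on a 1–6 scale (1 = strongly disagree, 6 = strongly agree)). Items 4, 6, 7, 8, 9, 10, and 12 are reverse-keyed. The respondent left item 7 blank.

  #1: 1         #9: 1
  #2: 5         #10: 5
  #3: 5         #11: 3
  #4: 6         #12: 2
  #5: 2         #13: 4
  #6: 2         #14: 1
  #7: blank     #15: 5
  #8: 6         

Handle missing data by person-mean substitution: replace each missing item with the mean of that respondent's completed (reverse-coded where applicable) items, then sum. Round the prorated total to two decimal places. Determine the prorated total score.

49.29

Reverse-coded (on a 1–6 scale, reversed = 7 − raw):
  item 4: 7 − 6 = 1
  item 6: 7 − 2 = 5
  item 8: 7 − 6 = 1
  item 9: 7 − 1 = 6
  item 10: 7 − 5 = 2
  item 12: 7 − 2 = 5
Completed scored items (14 of 15): 1, 5, 5, 1, 2, 5, 1, 6, 2, 3, 5, 4, 1, 5; sum = 46.
Person mean = 46 / 14 ≈ 3.2857
Prorated total = (46 / 14) × 15 = 49.29 (to 2 dp)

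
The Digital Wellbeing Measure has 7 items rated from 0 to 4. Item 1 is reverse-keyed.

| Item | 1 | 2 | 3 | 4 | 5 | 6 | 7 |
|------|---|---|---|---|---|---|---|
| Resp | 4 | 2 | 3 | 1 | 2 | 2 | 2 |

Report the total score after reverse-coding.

Reverse-keyed items use 4 − raw:
  item 1: 4 − 4 = 0
After reverse-coding: 0, 2, 3, 1, 2, 2, 2
Total = 0 + 2 + 3 + 1 + 2 + 2 + 2 = 12

12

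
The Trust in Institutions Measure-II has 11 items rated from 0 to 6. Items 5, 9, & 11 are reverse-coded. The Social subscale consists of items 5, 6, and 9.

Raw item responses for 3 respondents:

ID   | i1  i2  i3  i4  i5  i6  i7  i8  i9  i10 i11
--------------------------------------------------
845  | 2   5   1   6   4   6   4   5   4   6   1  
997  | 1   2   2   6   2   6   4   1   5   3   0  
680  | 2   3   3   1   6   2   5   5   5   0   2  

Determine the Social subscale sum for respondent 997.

11

Respondent 997 raw: 1, 2, 2, 6, 2, 6, 4, 1, 5, 3, 0.
Social items: 5, 6, 9.
Reverse-coded (on a 0–6 scale, reversed = 6 − raw):
  item 5: 6 − 2 = 4
  item 6: 6
  item 9: 6 − 5 = 1
Sum = 4 + 6 + 1 = 11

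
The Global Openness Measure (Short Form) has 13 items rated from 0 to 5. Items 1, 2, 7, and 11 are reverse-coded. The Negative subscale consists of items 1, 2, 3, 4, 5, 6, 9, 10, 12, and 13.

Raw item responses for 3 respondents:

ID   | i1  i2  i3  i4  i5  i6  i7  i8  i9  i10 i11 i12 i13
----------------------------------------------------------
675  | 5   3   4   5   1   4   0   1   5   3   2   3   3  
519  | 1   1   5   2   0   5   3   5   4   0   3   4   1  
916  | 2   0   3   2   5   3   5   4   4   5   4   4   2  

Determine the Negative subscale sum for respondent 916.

36

Respondent 916 raw: 2, 0, 3, 2, 5, 3, 5, 4, 4, 5, 4, 4, 2.
Negative items: 1, 2, 3, 4, 5, 6, 9, 10, 12, 13.
Reverse-coded (on a 0–5 scale, reversed = 5 − raw):
  item 1: 5 − 2 = 3
  item 2: 5 − 0 = 5
  item 3: 3
  item 4: 2
  item 5: 5
  item 6: 3
  item 9: 4
  item 10: 5
  item 12: 4
  item 13: 2
Sum = 3 + 5 + 3 + 2 + 5 + 3 + 4 + 5 + 4 + 2 = 36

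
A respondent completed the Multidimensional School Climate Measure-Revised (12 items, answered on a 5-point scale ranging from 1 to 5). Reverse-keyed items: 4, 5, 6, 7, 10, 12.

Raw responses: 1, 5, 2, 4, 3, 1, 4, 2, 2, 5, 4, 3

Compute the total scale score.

Reverse-coded items (reverse-coded value = 6 − response):
  item 4: 6 − 4 = 2
  item 5: 6 − 3 = 3
  item 6: 6 − 1 = 5
  item 7: 6 − 4 = 2
  item 10: 6 − 5 = 1
  item 12: 6 − 3 = 3
After reverse-coding: 1, 5, 2, 2, 3, 5, 2, 2, 2, 1, 4, 3
Total = 1 + 5 + 2 + 2 + 3 + 5 + 2 + 2 + 2 + 1 + 4 + 3 = 32

32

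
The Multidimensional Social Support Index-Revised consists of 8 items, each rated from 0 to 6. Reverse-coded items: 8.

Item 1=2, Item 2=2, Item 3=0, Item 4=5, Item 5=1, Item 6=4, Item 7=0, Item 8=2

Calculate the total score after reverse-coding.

18

Reversing item 8 with 6 − raw:
Total = 2 + 2 + 0 + 5 + 1 + 4 + 0 + (6−2)
      = 2 + 2 + 0 + 5 + 1 + 4 + 0 + 4 = 18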